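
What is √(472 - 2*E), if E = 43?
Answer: √386 ≈ 19.647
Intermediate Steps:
√(472 - 2*E) = √(472 - 2*43) = √(472 - 86) = √386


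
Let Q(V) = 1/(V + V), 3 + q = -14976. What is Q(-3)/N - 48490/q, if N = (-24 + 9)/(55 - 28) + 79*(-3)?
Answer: 207388177/64050204 ≈ 3.2379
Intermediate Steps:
q = -14979 (q = -3 - 14976 = -14979)
Q(V) = 1/(2*V)
N = -2138/9 (N = -15/27 - 237 = -15*1/27 - 237 = -5/9 - 237 = -2138/9 ≈ -237.56)
Q(-3)/N - 48490/q = ((½)/(-3))/(-2138/9) - 48490/(-14979) = ((½)*(-⅓))*(-9/2138) - 48490*(-1/14979) = -⅙*(-9/2138) + 48490/14979 = 3/4276 + 48490/14979 = 207388177/64050204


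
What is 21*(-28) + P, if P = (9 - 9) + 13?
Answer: -575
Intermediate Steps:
P = 13 (P = 0 + 13 = 13)
21*(-28) + P = 21*(-28) + 13 = -588 + 13 = -575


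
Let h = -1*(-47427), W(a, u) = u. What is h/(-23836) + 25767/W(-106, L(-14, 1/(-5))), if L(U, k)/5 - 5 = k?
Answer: 51086997/47672 ≈ 1071.6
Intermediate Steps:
L(U, k) = 25 + 5*k
h = 47427
h/(-23836) + 25767/W(-106, L(-14, 1/(-5))) = 47427/(-23836) + 25767/(25 + 5/(-5)) = 47427*(-1/23836) + 25767/(25 + 5*(-1/5)) = -47427/23836 + 25767/(25 - 1) = -47427/23836 + 25767/24 = -47427/23836 + 25767*(1/24) = -47427/23836 + 8589/8 = 51086997/47672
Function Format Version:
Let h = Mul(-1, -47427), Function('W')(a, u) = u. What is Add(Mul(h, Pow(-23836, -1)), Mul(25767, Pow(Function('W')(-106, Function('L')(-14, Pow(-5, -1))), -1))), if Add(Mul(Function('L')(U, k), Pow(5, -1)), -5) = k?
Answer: Rational(51086997, 47672) ≈ 1071.6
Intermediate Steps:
Function('L')(U, k) = Add(25, Mul(5, k))
h = 47427
Add(Mul(h, Pow(-23836, -1)), Mul(25767, Pow(Function('W')(-106, Function('L')(-14, Pow(-5, -1))), -1))) = Add(Mul(47427, Pow(-23836, -1)), Mul(25767, Pow(Add(25, Mul(5, Pow(-5, -1))), -1))) = Add(Mul(47427, Rational(-1, 23836)), Mul(25767, Pow(Add(25, Mul(5, Rational(-1, 5))), -1))) = Add(Rational(-47427, 23836), Mul(25767, Pow(Add(25, -1), -1))) = Add(Rational(-47427, 23836), Mul(25767, Pow(24, -1))) = Add(Rational(-47427, 23836), Mul(25767, Rational(1, 24))) = Add(Rational(-47427, 23836), Rational(8589, 8)) = Rational(51086997, 47672)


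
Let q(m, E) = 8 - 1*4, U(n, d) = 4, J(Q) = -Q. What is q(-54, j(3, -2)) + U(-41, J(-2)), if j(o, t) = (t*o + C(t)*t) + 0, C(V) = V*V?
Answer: 8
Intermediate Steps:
C(V) = V**2
j(o, t) = t**3 + o*t (j(o, t) = (t*o + t**2*t) + 0 = (o*t + t**3) + 0 = (t**3 + o*t) + 0 = t**3 + o*t)
q(m, E) = 4 (q(m, E) = 8 - 4 = 4)
q(-54, j(3, -2)) + U(-41, J(-2)) = 4 + 4 = 8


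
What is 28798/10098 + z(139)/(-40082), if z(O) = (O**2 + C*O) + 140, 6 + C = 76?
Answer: 2298157/1082214 ≈ 2.1236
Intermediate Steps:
C = 70 (C = -6 + 76 = 70)
z(O) = 140 + O**2 + 70*O (z(O) = (O**2 + 70*O) + 140 = 140 + O**2 + 70*O)
28798/10098 + z(139)/(-40082) = 28798/10098 + (140 + 139**2 + 70*139)/(-40082) = 28798*(1/10098) + (140 + 19321 + 9730)*(-1/40082) = 77/27 + 29191*(-1/40082) = 77/27 - 29191/40082 = 2298157/1082214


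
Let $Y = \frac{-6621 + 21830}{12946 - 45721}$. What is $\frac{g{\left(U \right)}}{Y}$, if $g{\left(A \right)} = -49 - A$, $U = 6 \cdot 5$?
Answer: $\frac{2589225}{15209} \approx 170.24$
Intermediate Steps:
$U = 30$
$Y = - \frac{15209}{32775}$ ($Y = \frac{15209}{-32775} = 15209 \left(- \frac{1}{32775}\right) = - \frac{15209}{32775} \approx -0.46404$)
$\frac{g{\left(U \right)}}{Y} = \frac{-49 - 30}{- \frac{15209}{32775}} = \left(-49 - 30\right) \left(- \frac{32775}{15209}\right) = \left(-79\right) \left(- \frac{32775}{15209}\right) = \frac{2589225}{15209}$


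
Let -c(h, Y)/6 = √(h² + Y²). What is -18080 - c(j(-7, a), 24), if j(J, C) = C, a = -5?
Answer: -18080 + 6*√601 ≈ -17933.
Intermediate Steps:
c(h, Y) = -6*√(Y² + h²) (c(h, Y) = -6*√(h² + Y²) = -6*√(Y² + h²))
-18080 - c(j(-7, a), 24) = -18080 - (-6)*√(24² + (-5)²) = -18080 - (-6)*√(576 + 25) = -18080 - (-6)*√601 = -18080 + 6*√601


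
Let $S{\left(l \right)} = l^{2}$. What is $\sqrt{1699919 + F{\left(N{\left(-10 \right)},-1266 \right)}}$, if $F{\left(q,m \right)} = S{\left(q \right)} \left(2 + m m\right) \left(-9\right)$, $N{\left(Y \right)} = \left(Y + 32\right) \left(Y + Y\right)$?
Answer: $i \sqrt{2792643839281} \approx 1.6711 \cdot 10^{6} i$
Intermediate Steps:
$N{\left(Y \right)} = 2 Y \left(32 + Y\right)$ ($N{\left(Y \right)} = \left(32 + Y\right) 2 Y = 2 Y \left(32 + Y\right)$)
$F{\left(q,m \right)} = - 9 q^{2} \left(2 + m^{2}\right)$ ($F{\left(q,m \right)} = q^{2} \left(2 + m m\right) \left(-9\right) = q^{2} \left(2 + m^{2}\right) \left(-9\right) = - 9 q^{2} \left(2 + m^{2}\right)$)
$\sqrt{1699919 + F{\left(N{\left(-10 \right)},-1266 \right)}} = \sqrt{1699919 + 9 \left(2 \left(-10\right) \left(32 - 10\right)\right)^{2} \left(-2 - \left(-1266\right)^{2}\right)} = \sqrt{1699919 + 9 \left(2 \left(-10\right) 22\right)^{2} \left(-2 - 1602756\right)} = \sqrt{1699919 + 9 \left(-440\right)^{2} \left(-2 - 1602756\right)} = \sqrt{1699919 + 9 \cdot 193600 \left(-1602758\right)} = \sqrt{1699919 - 2792645539200} = \sqrt{-2792643839281} = i \sqrt{2792643839281}$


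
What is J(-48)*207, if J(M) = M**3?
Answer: -22892544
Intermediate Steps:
J(-48)*207 = (-48)**3*207 = -110592*207 = -22892544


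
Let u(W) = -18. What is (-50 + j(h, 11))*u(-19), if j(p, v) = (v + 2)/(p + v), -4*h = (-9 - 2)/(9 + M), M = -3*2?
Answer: 9684/11 ≈ 880.36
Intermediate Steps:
M = -6
h = 11/12 (h = -(-9 - 2)/(4*(9 - 6)) = -(-11)/(4*3) = -¼*(-11/3) = 11/12 ≈ 0.91667)
j(p, v) = (2 + v)/(p + v)
(-50 + j(h, 11))*u(-19) = (-50 + (2 + 11)/(11/12 + 11))*(-18) = (-50 + 13/(143/12))*(-18) = (-50 + (12/143)*13)*(-18) = (-50 + 12/11)*(-18) = -538/11*(-18) = 9684/11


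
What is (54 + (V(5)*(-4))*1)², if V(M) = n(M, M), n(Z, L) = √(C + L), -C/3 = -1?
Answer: 3044 - 864*√2 ≈ 1822.1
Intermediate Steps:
C = 3 (C = -3*(-1) = 3)
n(Z, L) = √(3 + L)
V(M) = √(3 + M)
(54 + (V(5)*(-4))*1)² = (54 + (√(3 + 5)*(-4))*1)² = (54 + (√8*(-4))*1)² = (54 + ((2*√2)*(-4))*1)² = (54 - 8*√2*1)² = (54 - 8*√2)²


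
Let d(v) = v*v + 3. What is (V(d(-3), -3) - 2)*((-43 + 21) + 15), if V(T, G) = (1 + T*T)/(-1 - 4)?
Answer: 217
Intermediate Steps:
d(v) = 3 + v² (d(v) = v² + 3 = 3 + v²)
V(T, G) = -⅕ - T²/5 (V(T, G) = (1 + T²)/(-5) = (1 + T²)*(-⅕) = -⅕ - T²/5)
(V(d(-3), -3) - 2)*((-43 + 21) + 15) = ((-⅕ - (3 + (-3)²)²/5) - 2)*((-43 + 21) + 15) = ((-⅕ - (3 + 9)²/5) - 2)*(-22 + 15) = ((-⅕ - ⅕*12²) - 2)*(-7) = ((-⅕ - ⅕*144) - 2)*(-7) = ((-⅕ - 144/5) - 2)*(-7) = (-29 - 2)*(-7) = -31*(-7) = 217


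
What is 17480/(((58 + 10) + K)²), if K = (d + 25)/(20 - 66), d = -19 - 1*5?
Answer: 36987680/9778129 ≈ 3.7827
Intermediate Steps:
d = -24 (d = -19 - 5 = -24)
K = -1/46 (K = (-24 + 25)/(20 - 66) = 1/(-46) = 1*(-1/46) = -1/46 ≈ -0.021739)
17480/(((58 + 10) + K)²) = 17480/(((58 + 10) - 1/46)²) = 17480/((68 - 1/46)²) = 17480/((3127/46)²) = 17480/(9778129/2116) = 17480*(2116/9778129) = 36987680/9778129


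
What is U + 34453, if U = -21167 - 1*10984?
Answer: 2302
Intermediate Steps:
U = -32151 (U = -21167 - 10984 = -32151)
U + 34453 = -32151 + 34453 = 2302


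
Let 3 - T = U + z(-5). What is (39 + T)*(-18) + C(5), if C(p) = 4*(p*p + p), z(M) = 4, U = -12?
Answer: -780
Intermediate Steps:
C(p) = 4*p + 4*p² (C(p) = 4*(p² + p) = 4*(p + p²) = 4*p + 4*p²)
T = 11 (T = 3 - (-12 + 4) = 3 - 1*(-8) = 3 + 8 = 11)
(39 + T)*(-18) + C(5) = (39 + 11)*(-18) + 4*5*(1 + 5) = 50*(-18) + 4*5*6 = -900 + 120 = -780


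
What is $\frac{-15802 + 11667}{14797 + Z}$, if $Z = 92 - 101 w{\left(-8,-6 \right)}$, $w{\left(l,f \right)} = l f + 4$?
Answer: $- \frac{4135}{9637} \approx -0.42908$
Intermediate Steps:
$w{\left(l,f \right)} = 4 + f l$ ($w{\left(l,f \right)} = f l + 4 = 4 + f l$)
$Z = -5160$ ($Z = 92 - 101 \left(4 - -48\right) = 92 - 101 \left(4 + 48\right) = 92 - 5252 = -5160$)
$\frac{-15802 + 11667}{14797 + Z} = \frac{-15802 + 11667}{14797 - 5160} = - \frac{4135}{9637}$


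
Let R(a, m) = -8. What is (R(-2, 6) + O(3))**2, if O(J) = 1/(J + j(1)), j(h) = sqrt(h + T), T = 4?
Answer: 423/8 + 29*sqrt(5)/8 ≈ 60.981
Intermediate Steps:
j(h) = sqrt(4 + h) (j(h) = sqrt(h + 4) = sqrt(4 + h))
O(J) = 1/(J + sqrt(5)) (O(J) = 1/(J + sqrt(4 + 1)) = 1/(J + sqrt(5)))
(R(-2, 6) + O(3))**2 = (-8 + 1/(3 + sqrt(5)))**2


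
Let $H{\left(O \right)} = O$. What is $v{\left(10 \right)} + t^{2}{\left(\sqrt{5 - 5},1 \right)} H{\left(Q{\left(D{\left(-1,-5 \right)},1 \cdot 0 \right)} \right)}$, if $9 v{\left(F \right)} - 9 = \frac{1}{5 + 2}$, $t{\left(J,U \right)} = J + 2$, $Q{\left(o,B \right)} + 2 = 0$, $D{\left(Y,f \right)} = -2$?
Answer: $- \frac{440}{63} \approx -6.9841$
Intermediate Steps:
$Q{\left(o,B \right)} = -2$ ($Q{\left(o,B \right)} = -2 + 0 = -2$)
$t{\left(J,U \right)} = 2 + J$
$v{\left(F \right)} = \frac{64}{63}$ ($v{\left(F \right)} = 1 + \frac{1}{9 \left(5 + 2\right)} = 1 + \frac{1}{9 \cdot 7} = 1 + \frac{1}{9} \cdot \frac{1}{7} = 1 + \frac{1}{63} = \frac{64}{63}$)
$v{\left(10 \right)} + t^{2}{\left(\sqrt{5 - 5},1 \right)} H{\left(Q{\left(D{\left(-1,-5 \right)},1 \cdot 0 \right)} \right)} = \frac{64}{63} + \left(2 + \sqrt{5 - 5}\right)^{2} \left(-2\right) = \frac{64}{63} + \left(2 + \sqrt{0}\right)^{2} \left(-2\right) = \frac{64}{63} + \left(2 + 0\right)^{2} \left(-2\right) = \frac{64}{63} + 2^{2} \left(-2\right) = \frac{64}{63} + 4 \left(-2\right) = \frac{64}{63} - 8 = - \frac{440}{63}$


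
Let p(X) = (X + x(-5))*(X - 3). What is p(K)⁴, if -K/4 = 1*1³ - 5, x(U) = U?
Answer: 418161601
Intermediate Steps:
K = 16 (K = -4*(1*1³ - 5) = -4*(1*1 - 5) = -4*(1 - 5) = -4*(-4) = 16)
p(X) = (-5 + X)*(-3 + X) (p(X) = (X - 5)*(X - 3) = (-5 + X)*(-3 + X))
p(K)⁴ = (15 + 16² - 8*16)⁴ = (15 + 256 - 128)⁴ = 143⁴ = 418161601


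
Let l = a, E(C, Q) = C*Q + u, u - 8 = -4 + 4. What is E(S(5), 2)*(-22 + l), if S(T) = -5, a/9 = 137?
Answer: -2422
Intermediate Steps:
u = 8 (u = 8 + (-4 + 4) = 8 + 0 = 8)
a = 1233 (a = 9*137 = 1233)
E(C, Q) = 8 + C*Q (E(C, Q) = C*Q + 8 = 8 + C*Q)
l = 1233
E(S(5), 2)*(-22 + l) = (8 - 5*2)*(-22 + 1233) = (8 - 10)*1211 = -2*1211 = -2422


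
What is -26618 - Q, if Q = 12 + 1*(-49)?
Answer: -26581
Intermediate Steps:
Q = -37 (Q = 12 - 49 = -37)
-26618 - Q = -26618 - 1*(-37) = -26618 + 37 = -26581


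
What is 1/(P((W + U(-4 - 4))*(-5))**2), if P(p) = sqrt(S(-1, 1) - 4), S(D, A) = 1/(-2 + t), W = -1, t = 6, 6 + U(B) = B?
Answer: -4/15 ≈ -0.26667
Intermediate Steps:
U(B) = -6 + B
S(D, A) = 1/4 (S(D, A) = 1/(-2 + 6) = 1/4)
P(p) = I*sqrt(15)/2 (P(p) = sqrt(1/4 - 4) = sqrt(-15/4) = I*sqrt(15)/2)
1/(P((W + U(-4 - 4))*(-5))**2) = 1/((I*sqrt(15)/2)**2) = 1/(-15/4) = -4/15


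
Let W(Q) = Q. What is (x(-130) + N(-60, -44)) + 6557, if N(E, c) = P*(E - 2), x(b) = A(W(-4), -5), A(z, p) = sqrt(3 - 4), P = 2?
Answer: 6433 + I ≈ 6433.0 + 1.0*I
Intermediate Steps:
A(z, p) = I (A(z, p) = sqrt(-1) = I)
x(b) = I
N(E, c) = -4 + 2*E (N(E, c) = 2*(E - 2) = 2*(-2 + E) = -4 + 2*E)
(x(-130) + N(-60, -44)) + 6557 = (I + (-4 + 2*(-60))) + 6557 = (I + (-4 - 120)) + 6557 = (I - 124) + 6557 = (-124 + I) + 6557 = 6433 + I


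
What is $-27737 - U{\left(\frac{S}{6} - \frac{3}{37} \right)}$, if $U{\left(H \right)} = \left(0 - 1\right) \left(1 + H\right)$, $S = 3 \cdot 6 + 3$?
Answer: $- \frac{2052211}{74} \approx -27733.0$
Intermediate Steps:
$S = 21$ ($S = 18 + 3 = 21$)
$U{\left(H \right)} = -1 - H$ ($U{\left(H \right)} = \left(0 - 1\right) \left(1 + H\right) = - (1 + H) = -1 - H$)
$-27737 - U{\left(\frac{S}{6} - \frac{3}{37} \right)} = -27737 - \left(-1 - \left(\frac{21}{6} - \frac{3}{37}\right)\right) = -27737 - \left(-1 - \left(21 \cdot \frac{1}{6} - \frac{3}{37}\right)\right) = -27737 - \left(-1 - \left(\frac{7}{2} - \frac{3}{37}\right)\right) = -27737 - \left(-1 - \frac{253}{74}\right) = -27737 - - \frac{327}{74} = -27737 + \frac{327}{74} = - \frac{2052211}{74}$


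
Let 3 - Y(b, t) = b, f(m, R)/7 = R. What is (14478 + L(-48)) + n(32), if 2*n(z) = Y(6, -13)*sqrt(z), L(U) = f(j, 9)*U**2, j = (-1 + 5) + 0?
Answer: 159630 - 6*sqrt(2) ≈ 1.5962e+5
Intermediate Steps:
j = 4 (j = 4 + 0 = 4)
f(m, R) = 7*R
Y(b, t) = 3 - b
L(U) = 63*U**2 (L(U) = (7*9)*U**2 = 63*U**2)
n(z) = -3*sqrt(z)/2 (n(z) = ((3 - 1*6)*sqrt(z))/2 = ((3 - 6)*sqrt(z))/2 = (-3*sqrt(z))/2 = -3*sqrt(z)/2)
(14478 + L(-48)) + n(32) = (14478 + 63*(-48)**2) - 6*sqrt(2) = (14478 + 63*2304) - 6*sqrt(2) = (14478 + 145152) - 6*sqrt(2) = 159630 - 6*sqrt(2)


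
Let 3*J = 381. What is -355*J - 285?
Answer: -45370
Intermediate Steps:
J = 127 (J = (⅓)*381 = 127)
-355*J - 285 = -355*127 - 285 = -45085 - 285 = -45370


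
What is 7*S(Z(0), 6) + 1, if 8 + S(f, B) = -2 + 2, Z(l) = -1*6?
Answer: -55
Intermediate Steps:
Z(l) = -6
S(f, B) = -8 (S(f, B) = -8 + (-2 + 2) = -8 + 0 = -8)
7*S(Z(0), 6) + 1 = 7*(-8) + 1 = -56 + 1 = -55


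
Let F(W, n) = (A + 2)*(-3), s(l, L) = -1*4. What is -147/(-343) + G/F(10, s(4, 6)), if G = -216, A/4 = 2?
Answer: 267/35 ≈ 7.6286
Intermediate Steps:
s(l, L) = -4
A = 8 (A = 4*2 = 8)
F(W, n) = -30 (F(W, n) = (8 + 2)*(-3) = 10*(-3) = -30)
-147/(-343) + G/F(10, s(4, 6)) = -147/(-343) - 216/(-30) = -147*(-1/343) - 216*(-1/30) = 3/7 + 36/5 = 267/35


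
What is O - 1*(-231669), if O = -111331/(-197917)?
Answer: 45851344804/197917 ≈ 2.3167e+5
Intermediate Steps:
O = 111331/197917 (O = -111331*(-1/197917) = 111331/197917 ≈ 0.56251)
O - 1*(-231669) = 111331/197917 - 1*(-231669) = 111331/197917 + 231669 = 45851344804/197917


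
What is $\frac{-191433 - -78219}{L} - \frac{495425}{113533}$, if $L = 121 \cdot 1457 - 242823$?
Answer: $- \frac{1436079892}{539492597} \approx -2.6619$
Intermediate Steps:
$L = -66526$ ($L = 176297 - 242823 = -66526$)
$\frac{-191433 - -78219}{L} - \frac{495425}{113533} = \frac{-191433 - -78219}{-66526} - \frac{495425}{113533} = \left(-191433 + 78219\right) \left(- \frac{1}{66526}\right) - \frac{70775}{16219} = \left(-113214\right) \left(- \frac{1}{66526}\right) - \frac{70775}{16219} = \frac{56607}{33263} - \frac{70775}{16219} = - \frac{1436079892}{539492597}$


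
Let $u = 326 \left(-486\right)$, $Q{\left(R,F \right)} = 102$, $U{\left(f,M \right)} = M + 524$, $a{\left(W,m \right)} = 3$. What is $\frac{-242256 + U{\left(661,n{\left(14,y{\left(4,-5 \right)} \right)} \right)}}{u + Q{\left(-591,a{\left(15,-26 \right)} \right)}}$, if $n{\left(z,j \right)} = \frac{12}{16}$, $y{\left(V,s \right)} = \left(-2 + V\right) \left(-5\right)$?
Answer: $\frac{966925}{633336} \approx 1.5267$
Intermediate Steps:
$y{\left(V,s \right)} = 10 - 5 V$
$n{\left(z,j \right)} = \frac{3}{4}$ ($n{\left(z,j \right)} = 12 \cdot \frac{1}{16} = \frac{3}{4}$)
$U{\left(f,M \right)} = 524 + M$
$u = -158436$
$\frac{-242256 + U{\left(661,n{\left(14,y{\left(4,-5 \right)} \right)} \right)}}{u + Q{\left(-591,a{\left(15,-26 \right)} \right)}} = \frac{-242256 + \left(524 + \frac{3}{4}\right)}{-158436 + 102} = \frac{-242256 + \frac{2099}{4}}{-158334} = \left(- \frac{966925}{4}\right) \left(- \frac{1}{158334}\right) = \frac{966925}{633336}$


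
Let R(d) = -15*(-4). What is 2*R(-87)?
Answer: 120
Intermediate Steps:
R(d) = 60
2*R(-87) = 2*60 = 120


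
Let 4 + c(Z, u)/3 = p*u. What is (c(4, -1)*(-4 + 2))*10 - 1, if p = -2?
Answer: 119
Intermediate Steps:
c(Z, u) = -12 - 6*u (c(Z, u) = -12 + 3*(-2*u) = -12 - 6*u)
(c(4, -1)*(-4 + 2))*10 - 1 = ((-12 - 6*(-1))*(-4 + 2))*10 - 1 = ((-12 + 6)*(-2))*10 - 1 = -6*(-2)*10 - 1 = 12*10 - 1 = 120 - 1 = 119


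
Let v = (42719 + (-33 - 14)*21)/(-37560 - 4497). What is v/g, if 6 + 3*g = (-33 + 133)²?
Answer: -20866/70052943 ≈ -0.00029786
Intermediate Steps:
v = -41732/42057 (v = (42719 - 47*21)/(-42057) = (42719 - 987)*(-1/42057) = 41732*(-1/42057) = -41732/42057 ≈ -0.99227)
g = 9994/3 (g = -2 + (-33 + 133)²/3 = -2 + (⅓)*100² = -2 + (⅓)*10000 = -2 + 10000/3 = 9994/3 ≈ 3331.3)
v/g = -41732/(42057*9994/3) = -41732/42057*3/9994 = -20866/70052943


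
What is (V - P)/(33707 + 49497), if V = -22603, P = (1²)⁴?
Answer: -5651/20801 ≈ -0.27167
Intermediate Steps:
P = 1 (P = 1⁴ = 1)
(V - P)/(33707 + 49497) = (-22603 - 1*1)/(33707 + 49497) = (-22603 - 1)/83204 = -22604*1/83204 = -5651/20801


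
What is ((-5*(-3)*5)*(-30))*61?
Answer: -137250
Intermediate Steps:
((-5*(-3)*5)*(-30))*61 = ((15*5)*(-30))*61 = (75*(-30))*61 = -2250*61 = -137250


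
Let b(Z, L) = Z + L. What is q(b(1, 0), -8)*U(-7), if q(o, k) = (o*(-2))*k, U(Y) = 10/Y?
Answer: -160/7 ≈ -22.857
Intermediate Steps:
b(Z, L) = L + Z
q(o, k) = -2*k*o (q(o, k) = (-2*o)*k = -2*k*o)
q(b(1, 0), -8)*U(-7) = (-2*(-8)*(0 + 1))*(10/(-7)) = (-2*(-8)*1)*(10*(-⅐)) = 16*(-10/7) = -160/7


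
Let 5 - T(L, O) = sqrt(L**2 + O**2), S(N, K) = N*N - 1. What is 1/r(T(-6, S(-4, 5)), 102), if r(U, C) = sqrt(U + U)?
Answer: sqrt(2)/(2*sqrt(5 - 3*sqrt(29))) ≈ -0.21171*I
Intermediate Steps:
S(N, K) = -1 + N**2 (S(N, K) = N**2 - 1 = -1 + N**2)
T(L, O) = 5 - sqrt(L**2 + O**2)
r(U, C) = sqrt(2)*sqrt(U) (r(U, C) = sqrt(2*U) = sqrt(2)*sqrt(U))
1/r(T(-6, S(-4, 5)), 102) = 1/(sqrt(2)*sqrt(5 - sqrt((-6)**2 + (-1 + (-4)**2)**2))) = 1/(sqrt(2)*sqrt(5 - sqrt(36 + (-1 + 16)**2))) = 1/(sqrt(2)*sqrt(5 - sqrt(36 + 15**2))) = 1/(sqrt(2)*sqrt(5 - sqrt(36 + 225))) = 1/(sqrt(2)*sqrt(5 - sqrt(261))) = 1/(sqrt(2)*sqrt(5 - 3*sqrt(29))) = sqrt(2)/(2*sqrt(5 - 3*sqrt(29)))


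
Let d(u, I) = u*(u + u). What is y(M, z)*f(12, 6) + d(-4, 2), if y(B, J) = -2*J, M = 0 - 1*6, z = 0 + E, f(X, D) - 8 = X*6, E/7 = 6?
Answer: -6688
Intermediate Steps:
E = 42 (E = 7*6 = 42)
f(X, D) = 8 + 6*X (f(X, D) = 8 + X*6 = 8 + 6*X)
z = 42 (z = 0 + 42 = 42)
M = -6 (M = 0 - 6 = -6)
d(u, I) = 2*u**2 (d(u, I) = u*(2*u) = 2*u**2)
y(M, z)*f(12, 6) + d(-4, 2) = (-2*42)*(8 + 6*12) + 2*(-4)**2 = -84*(8 + 72) + 2*16 = -84*80 + 32 = -6720 + 32 = -6688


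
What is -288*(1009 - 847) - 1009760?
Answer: -1056416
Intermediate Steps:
-288*(1009 - 847) - 1009760 = -288*162 - 1009760 = -46656 - 1009760 = -1056416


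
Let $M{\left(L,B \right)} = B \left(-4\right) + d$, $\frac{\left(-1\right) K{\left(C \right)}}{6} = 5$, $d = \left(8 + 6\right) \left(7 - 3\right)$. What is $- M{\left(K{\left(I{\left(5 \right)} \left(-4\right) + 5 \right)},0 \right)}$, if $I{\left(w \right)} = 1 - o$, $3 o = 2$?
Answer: $-56$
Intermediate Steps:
$o = \frac{2}{3}$ ($o = \frac{1}{3} \cdot 2 = \frac{2}{3} \approx 0.66667$)
$I{\left(w \right)} = \frac{1}{3}$ ($I{\left(w \right)} = 1 - \frac{2}{3} = \frac{1}{3}$)
$d = 56$ ($d = 14 \cdot 4 = 56$)
$K{\left(C \right)} = -30$ ($K{\left(C \right)} = \left(-6\right) 5 = -30$)
$M{\left(L,B \right)} = 56 - 4 B$ ($M{\left(L,B \right)} = B \left(-4\right) + 56 = - 4 B + 56 = 56 - 4 B$)
$- M{\left(K{\left(I{\left(5 \right)} \left(-4\right) + 5 \right)},0 \right)} = - (56 - 0) = - (56 + 0) = \left(-1\right) 56 = -56$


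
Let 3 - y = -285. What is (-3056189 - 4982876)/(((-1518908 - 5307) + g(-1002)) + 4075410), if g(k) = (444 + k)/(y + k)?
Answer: -22247645/7060286 ≈ -3.1511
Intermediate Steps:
y = 288 (y = 3 - 1*(-285) = 3 + 285 = 288)
g(k) = (444 + k)/(288 + k)
(-3056189 - 4982876)/(((-1518908 - 5307) + g(-1002)) + 4075410) = (-3056189 - 4982876)/(((-1518908 - 5307) + (444 - 1002)/(288 - 1002)) + 4075410) = -8039065/((-1524215 - 558/(-714)) + 4075410) = -8039065/((-1524215 - 1/714*(-558)) + 4075410) = -8039065/((-1524215 + 93/119) + 4075410) = -8039065/(-181381492/119 + 4075410) = -8039065/303592298/119 = -8039065*119/303592298 = -22247645/7060286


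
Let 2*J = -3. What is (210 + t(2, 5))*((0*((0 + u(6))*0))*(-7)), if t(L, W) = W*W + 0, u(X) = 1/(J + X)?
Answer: 0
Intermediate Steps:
J = -3/2 (J = (½)*(-3) = -3/2 ≈ -1.5000)
u(X) = 1/(-3/2 + X)
t(L, W) = W² (t(L, W) = W² + 0 = W²)
(210 + t(2, 5))*((0*((0 + u(6))*0))*(-7)) = (210 + 5²)*((0*((0 + 2/(-3 + 2*6))*0))*(-7)) = (210 + 25)*((0*((0 + 2/(-3 + 12))*0))*(-7)) = 235*((0*((0 + 2/9)*0))*(-7)) = 235*((0*((2/9)*0))*(-7)) = 235*((0*0)*(-7)) = 235*(0*(-7)) = 235*0 = 0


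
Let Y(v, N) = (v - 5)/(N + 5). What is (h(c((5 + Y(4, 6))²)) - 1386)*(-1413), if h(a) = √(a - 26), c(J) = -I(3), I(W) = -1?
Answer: 1958418 - 7065*I ≈ 1.9584e+6 - 7065.0*I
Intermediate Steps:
Y(v, N) = (-5 + v)/(5 + N)
c(J) = 1 (c(J) = -1*(-1) = 1)
h(a) = √(-26 + a)
(h(c((5 + Y(4, 6))²)) - 1386)*(-1413) = (√(-26 + 1) - 1386)*(-1413) = (√(-25) - 1386)*(-1413) = (5*I - 1386)*(-1413) = (-1386 + 5*I)*(-1413) = 1958418 - 7065*I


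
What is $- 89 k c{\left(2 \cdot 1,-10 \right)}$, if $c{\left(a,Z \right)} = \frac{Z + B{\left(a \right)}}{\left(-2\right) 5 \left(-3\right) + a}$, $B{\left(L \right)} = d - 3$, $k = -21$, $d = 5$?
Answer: $- \frac{1869}{4} \approx -467.25$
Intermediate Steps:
$B{\left(L \right)} = 2$ ($B{\left(L \right)} = 5 - 3 = 2$)
$c{\left(a,Z \right)} = \frac{2 + Z}{30 + a}$ ($c{\left(a,Z \right)} = \frac{Z + 2}{\left(-2\right) 5 \left(-3\right) + a} = \frac{2 + Z}{\left(-10\right) \left(-3\right) + a} = \frac{2 + Z}{30 + a}$)
$- 89 k c{\left(2 \cdot 1,-10 \right)} = \left(-89\right) \left(-21\right) \frac{2 - 10}{30 + 2 \cdot 1} = 1869 \frac{1}{30 + 2} \left(-8\right) = 1869 \cdot \frac{1}{32} \left(-8\right) = 1869 \left(- \frac{1}{4}\right) = - \frac{1869}{4}$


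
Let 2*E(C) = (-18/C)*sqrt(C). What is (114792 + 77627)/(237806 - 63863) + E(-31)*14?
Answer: 192419/173943 + 126*I*sqrt(31)/31 ≈ 1.1062 + 22.63*I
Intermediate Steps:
E(C) = -9/sqrt(C) (E(C) = ((-18/C)*sqrt(C))/2 = (-18/sqrt(C))/2 = -9/sqrt(C))
(114792 + 77627)/(237806 - 63863) + E(-31)*14 = (114792 + 77627)/(237806 - 63863) - (-9)*I*sqrt(31)/31*14 = 192419/173943 - (-9)*I*sqrt(31)/31*14 = 192419*(1/173943) + (9*I*sqrt(31)/31)*14 = 192419/173943 + 126*I*sqrt(31)/31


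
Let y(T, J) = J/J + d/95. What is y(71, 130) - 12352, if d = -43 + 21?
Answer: -1173367/95 ≈ -12351.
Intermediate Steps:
d = -22
y(T, J) = 73/95 (y(T, J) = J/J - 22/95 = 1 - 22*1/95 = 1 - 22/95 = 73/95)
y(71, 130) - 12352 = 73/95 - 12352 = -1173367/95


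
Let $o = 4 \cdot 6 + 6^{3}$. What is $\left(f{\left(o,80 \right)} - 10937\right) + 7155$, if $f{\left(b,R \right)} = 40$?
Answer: $-3742$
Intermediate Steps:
$o = 240$ ($o = 24 + 216 = 240$)
$\left(f{\left(o,80 \right)} - 10937\right) + 7155 = \left(40 - 10937\right) + 7155 = -10897 + 7155 = -3742$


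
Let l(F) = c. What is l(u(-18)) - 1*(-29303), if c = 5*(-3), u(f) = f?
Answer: 29288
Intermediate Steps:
c = -15
l(F) = -15
l(u(-18)) - 1*(-29303) = -15 - 1*(-29303) = -15 + 29303 = 29288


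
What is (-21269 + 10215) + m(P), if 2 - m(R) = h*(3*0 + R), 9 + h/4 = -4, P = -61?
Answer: -14224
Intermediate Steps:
h = -52 (h = -36 + 4*(-4) = -36 - 16 = -52)
m(R) = 2 + 52*R (m(R) = 2 - (-52)*(3*0 + R) = 2 - (-52)*(0 + R) = 2 - (-52)*R = 2 + 52*R)
(-21269 + 10215) + m(P) = (-21269 + 10215) + (2 + 52*(-61)) = -11054 + (2 - 3172) = -11054 - 3170 = -14224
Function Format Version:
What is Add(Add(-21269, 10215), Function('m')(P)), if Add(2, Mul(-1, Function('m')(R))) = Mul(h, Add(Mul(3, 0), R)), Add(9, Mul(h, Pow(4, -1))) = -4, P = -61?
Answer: -14224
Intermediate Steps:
h = -52 (h = Add(-36, Mul(4, -4)) = Add(-36, -16) = -52)
Function('m')(R) = Add(2, Mul(52, R)) (Function('m')(R) = Add(2, Mul(-1, Mul(-52, Add(Mul(3, 0), R)))) = Add(2, Mul(-1, Mul(-52, Add(0, R)))) = Add(2, Mul(-1, Mul(-52, R))) = Add(2, Mul(52, R)))
Add(Add(-21269, 10215), Function('m')(P)) = Add(Add(-21269, 10215), Add(2, Mul(52, -61))) = Add(-11054, Add(2, -3172)) = Add(-11054, -3170) = -14224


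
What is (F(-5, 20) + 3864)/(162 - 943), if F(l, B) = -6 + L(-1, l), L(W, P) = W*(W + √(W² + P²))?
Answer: -3859/781 + √26/781 ≈ -4.9346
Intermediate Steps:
L(W, P) = W*(W + √(P² + W²))
F(l, B) = -5 - √(1 + l²) (F(l, B) = -6 - (-1 + √(l² + (-1)²)) = -6 - (-1 + √(l² + 1)) = -6 - (-1 + √(1 + l²)) = -6 + (1 - √(1 + l²)) = -5 - √(1 + l²))
(F(-5, 20) + 3864)/(162 - 943) = ((-5 - √(1 + (-5)²)) + 3864)/(162 - 943) = ((-5 - √(1 + 25)) + 3864)/(-781) = ((-5 - √26) + 3864)*(-1/781) = (3859 - √26)*(-1/781) = -3859/781 + √26/781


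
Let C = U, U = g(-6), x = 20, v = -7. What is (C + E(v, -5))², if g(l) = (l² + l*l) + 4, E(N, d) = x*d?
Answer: 576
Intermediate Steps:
E(N, d) = 20*d
g(l) = 4 + 2*l² (g(l) = (l² + l²) + 4 = 2*l² + 4 = 4 + 2*l²)
U = 76 (U = 4 + 2*(-6)² = 4 + 2*36 = 4 + 72 = 76)
C = 76
(C + E(v, -5))² = (76 + 20*(-5))² = (76 - 100)² = (-24)² = 576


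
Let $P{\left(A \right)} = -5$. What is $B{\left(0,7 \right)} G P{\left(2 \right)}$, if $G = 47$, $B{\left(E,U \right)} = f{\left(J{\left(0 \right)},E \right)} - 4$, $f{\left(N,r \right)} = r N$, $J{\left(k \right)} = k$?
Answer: $940$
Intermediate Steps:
$f{\left(N,r \right)} = N r$
$B{\left(E,U \right)} = -4$ ($B{\left(E,U \right)} = 0 E - 4 = 0 - 4 = -4$)
$B{\left(0,7 \right)} G P{\left(2 \right)} = \left(-4\right) 47 \left(-5\right) = \left(-188\right) \left(-5\right) = 940$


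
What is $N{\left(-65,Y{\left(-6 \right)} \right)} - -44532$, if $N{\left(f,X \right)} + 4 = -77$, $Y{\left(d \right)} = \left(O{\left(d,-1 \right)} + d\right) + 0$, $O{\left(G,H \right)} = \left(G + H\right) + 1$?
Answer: $44451$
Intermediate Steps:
$O{\left(G,H \right)} = 1 + G + H$
$Y{\left(d \right)} = 2 d$ ($Y{\left(d \right)} = \left(\left(1 + d - 1\right) + d\right) + 0 = \left(d + d\right) + 0 = 2 d + 0 = 2 d$)
$N{\left(f,X \right)} = -81$ ($N{\left(f,X \right)} = -4 - 77 = -81$)
$N{\left(-65,Y{\left(-6 \right)} \right)} - -44532 = -81 - -44532 = -81 + 44532 = 44451$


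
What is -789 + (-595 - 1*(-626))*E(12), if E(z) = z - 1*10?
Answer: -727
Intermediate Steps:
E(z) = -10 + z (E(z) = z - 10 = -10 + z)
-789 + (-595 - 1*(-626))*E(12) = -789 + (-595 - 1*(-626))*(-10 + 12) = -789 + (-595 + 626)*2 = -789 + 31*2 = -789 + 62 = -727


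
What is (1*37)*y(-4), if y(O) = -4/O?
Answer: 37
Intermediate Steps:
(1*37)*y(-4) = (1*37)*(-4/(-4)) = 37*(-4*(-¼)) = 37*1 = 37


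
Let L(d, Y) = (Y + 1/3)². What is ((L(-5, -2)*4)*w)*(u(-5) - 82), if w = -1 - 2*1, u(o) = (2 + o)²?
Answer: 7300/3 ≈ 2433.3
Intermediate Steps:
L(d, Y) = (⅓ + Y)² (L(d, Y) = (Y + ⅓)² = (⅓ + Y)²)
w = -3 (w = -1 - 2 = -3)
((L(-5, -2)*4)*w)*(u(-5) - 82) = ((((1 + 3*(-2))²/9)*4)*(-3))*((2 - 5)² - 82) = ((((1 - 6)²/9)*4)*(-3))*((-3)² - 82) = ((((⅑)*(-5)²)*4)*(-3))*(9 - 82) = ((((⅑)*25)*4)*(-3))*(-73) = (((25/9)*4)*(-3))*(-73) = ((100/9)*(-3))*(-73) = -100/3*(-73) = 7300/3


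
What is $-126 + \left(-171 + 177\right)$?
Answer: $-120$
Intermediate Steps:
$-126 + \left(-171 + 177\right) = -126 + 6 = -120$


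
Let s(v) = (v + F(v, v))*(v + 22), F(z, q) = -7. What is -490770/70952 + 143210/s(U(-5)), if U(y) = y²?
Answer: 348065875/2143764 ≈ 162.36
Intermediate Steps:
s(v) = (-7 + v)*(22 + v) (s(v) = (v - 7)*(v + 22) = (-7 + v)*(22 + v))
-490770/70952 + 143210/s(U(-5)) = -490770/70952 + 143210/(-154 + ((-5)²)² + 15*(-5)²) = -490770*1/70952 + 143210/(-154 + 25² + 15*25) = -35055/5068 + 143210/(-154 + 625 + 375) = -35055/5068 + 143210/846 = -35055/5068 + 143210*(1/846) = -35055/5068 + 71605/423 = 348065875/2143764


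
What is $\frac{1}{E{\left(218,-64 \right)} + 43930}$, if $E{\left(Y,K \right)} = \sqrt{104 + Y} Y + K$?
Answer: $\frac{21933}{954461614} - \frac{109 \sqrt{322}}{954461614} \approx 2.093 \cdot 10^{-5}$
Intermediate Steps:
$E{\left(Y,K \right)} = K + Y \sqrt{104 + Y}$ ($E{\left(Y,K \right)} = Y \sqrt{104 + Y} + K = K + Y \sqrt{104 + Y}$)
$\frac{1}{E{\left(218,-64 \right)} + 43930} = \frac{1}{\left(-64 + 218 \sqrt{104 + 218}\right) + 43930} = \frac{1}{\left(-64 + 218 \sqrt{322}\right) + 43930} = \frac{1}{43866 + 218 \sqrt{322}}$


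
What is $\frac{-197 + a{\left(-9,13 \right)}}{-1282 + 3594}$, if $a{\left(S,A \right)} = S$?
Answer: $- \frac{103}{1156} \approx -0.0891$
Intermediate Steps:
$\frac{-197 + a{\left(-9,13 \right)}}{-1282 + 3594} = \frac{-197 - 9}{-1282 + 3594} = - \frac{206}{2312} = \left(-206\right) \frac{1}{2312} = - \frac{103}{1156}$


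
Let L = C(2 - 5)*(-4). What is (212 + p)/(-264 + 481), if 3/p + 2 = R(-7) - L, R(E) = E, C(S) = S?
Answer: 1483/1519 ≈ 0.97630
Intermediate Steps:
L = 12 (L = (2 - 5)*(-4) = -3*(-4) = 12)
p = -⅐ (p = 3/(-2 + (-7 - 1*12)) = 3/(-2 + (-7 - 12)) = 3/(-2 - 19) = 3/(-21) = 3*(-1/21) = -⅐ ≈ -0.14286)
(212 + p)/(-264 + 481) = (212 - ⅐)/(-264 + 481) = (1483/7)/217 = (1483/7)*(1/217) = 1483/1519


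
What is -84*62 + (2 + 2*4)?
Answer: -5198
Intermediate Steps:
-84*62 + (2 + 2*4) = -5208 + (2 + 8) = -5208 + 10 = -5198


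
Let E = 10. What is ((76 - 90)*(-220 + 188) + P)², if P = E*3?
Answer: 228484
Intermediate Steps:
P = 30 (P = 10*3 = 30)
((76 - 90)*(-220 + 188) + P)² = ((76 - 90)*(-220 + 188) + 30)² = (-14*(-32) + 30)² = (448 + 30)² = 478² = 228484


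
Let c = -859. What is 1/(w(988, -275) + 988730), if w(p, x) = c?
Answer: 1/987871 ≈ 1.0123e-6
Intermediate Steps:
w(p, x) = -859
1/(w(988, -275) + 988730) = 1/(-859 + 988730) = 1/987871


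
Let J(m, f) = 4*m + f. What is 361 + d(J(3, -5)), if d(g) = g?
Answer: 368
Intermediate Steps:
J(m, f) = f + 4*m
361 + d(J(3, -5)) = 361 + (-5 + 4*3) = 361 + (-5 + 12) = 361 + 7 = 368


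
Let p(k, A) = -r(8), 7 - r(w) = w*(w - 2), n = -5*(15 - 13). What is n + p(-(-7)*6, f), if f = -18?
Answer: 31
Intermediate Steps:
n = -10 (n = -5*2 = -10)
r(w) = 7 - w*(-2 + w) (r(w) = 7 - w*(w - 2) = 7 - w*(-2 + w))
p(k, A) = 41 (p(k, A) = -(7 - 1*8² + 2*8) = -(7 - 1*64 + 16) = -(7 - 64 + 16) = -1*(-41) = 41)
n + p(-(-7)*6, f) = -10 + 41 = 31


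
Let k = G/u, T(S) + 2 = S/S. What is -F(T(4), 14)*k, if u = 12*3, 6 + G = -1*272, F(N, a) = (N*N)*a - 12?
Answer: 139/9 ≈ 15.444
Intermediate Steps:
T(S) = -1 (T(S) = -2 + S/S = -2 + 1 = -1)
F(N, a) = -12 + a*N² (F(N, a) = N²*a - 12 = a*N² - 12 = -12 + a*N²)
G = -278 (G = -6 - 1*272 = -6 - 272 = -278)
u = 36
k = -139/18 (k = -278/36 = -278*1/36 = -139/18 ≈ -7.7222)
-F(T(4), 14)*k = -(-12 + 14*(-1)²)*(-139)/18 = -(-12 + 14*1)*(-139)/18 = -(-12 + 14)*(-139)/18 = -2*(-139)/18 = -1*(-139/9) = 139/9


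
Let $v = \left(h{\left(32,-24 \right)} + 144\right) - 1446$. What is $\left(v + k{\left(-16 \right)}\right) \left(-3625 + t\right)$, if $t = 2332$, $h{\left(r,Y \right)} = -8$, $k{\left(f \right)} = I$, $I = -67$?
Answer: $1780461$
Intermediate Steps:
$k{\left(f \right)} = -67$
$v = -1310$ ($v = \left(-8 + 144\right) - 1446 = 136 - 1446 = -1310$)
$\left(v + k{\left(-16 \right)}\right) \left(-3625 + t\right) = \left(-1310 - 67\right) \left(-3625 + 2332\right) = \left(-1377\right) \left(-1293\right) = 1780461$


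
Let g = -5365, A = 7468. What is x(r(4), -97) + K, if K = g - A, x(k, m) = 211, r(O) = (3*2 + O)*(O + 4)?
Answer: -12622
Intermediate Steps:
r(O) = (4 + O)*(6 + O) (r(O) = (6 + O)*(4 + O) = (4 + O)*(6 + O))
K = -12833 (K = -5365 - 1*7468 = -5365 - 7468 = -12833)
x(r(4), -97) + K = 211 - 12833 = -12622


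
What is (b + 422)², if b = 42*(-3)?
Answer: 87616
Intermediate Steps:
b = -126
(b + 422)² = (-126 + 422)² = 296² = 87616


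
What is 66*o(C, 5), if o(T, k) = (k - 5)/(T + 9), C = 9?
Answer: 0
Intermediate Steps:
o(T, k) = (-5 + k)/(9 + T)
66*o(C, 5) = 66*((-5 + 5)/(9 + 9)) = 66*(0/18) = 66*((1/18)*0) = 66*0 = 0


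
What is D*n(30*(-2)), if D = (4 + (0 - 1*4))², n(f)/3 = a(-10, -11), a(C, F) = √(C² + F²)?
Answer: 0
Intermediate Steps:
n(f) = 3*√221 (n(f) = 3*√((-10)² + (-11)²) = 3*√(100 + 121) = 3*√221)
D = 0 (D = (4 + (0 - 4))² = (4 - 4)² = 0² = 0)
D*n(30*(-2)) = 0*(3*√221) = 0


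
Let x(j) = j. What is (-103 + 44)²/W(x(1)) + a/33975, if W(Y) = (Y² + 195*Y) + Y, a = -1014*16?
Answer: 38356949/2231025 ≈ 17.193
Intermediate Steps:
a = -16224
W(Y) = Y² + 196*Y
(-103 + 44)²/W(x(1)) + a/33975 = (-103 + 44)²/((1*(196 + 1))) - 16224/33975 = (-59)²/((1*197)) - 16224*1/33975 = 3481/197 - 5408/11325 = 38356949/2231025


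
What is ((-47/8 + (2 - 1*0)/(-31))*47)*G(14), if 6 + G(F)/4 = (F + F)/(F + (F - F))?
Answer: 138462/31 ≈ 4466.5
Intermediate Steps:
G(F) = -16 (G(F) = -24 + 4*((F + F)/(F + (F - F))) = -24 + 4*((2*F)/(F + 0)) = -24 + 4*((2*F)/F) = -24 + 4*2 = -24 + 8 = -16)
((-47/8 + (2 - 1*0)/(-31))*47)*G(14) = ((-47/8 + (2 - 1*0)/(-31))*47)*(-16) = ((-47*1/8 + (2 + 0)*(-1/31))*47)*(-16) = ((-47/8 + 2*(-1/31))*47)*(-16) = ((-47/8 - 2/31)*47)*(-16) = -1473/248*47*(-16) = -69231/248*(-16) = 138462/31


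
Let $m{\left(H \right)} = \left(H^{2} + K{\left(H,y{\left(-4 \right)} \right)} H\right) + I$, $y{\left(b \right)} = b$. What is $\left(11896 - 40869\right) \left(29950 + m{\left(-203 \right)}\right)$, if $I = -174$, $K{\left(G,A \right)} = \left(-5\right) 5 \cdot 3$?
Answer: $-2497762330$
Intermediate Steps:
$K{\left(G,A \right)} = -75$ ($K{\left(G,A \right)} = \left(-25\right) 3 = -75$)
$m{\left(H \right)} = -174 + H^{2} - 75 H$ ($m{\left(H \right)} = \left(H^{2} - 75 H\right) - 174 = -174 + H^{2} - 75 H$)
$\left(11896 - 40869\right) \left(29950 + m{\left(-203 \right)}\right) = \left(11896 - 40869\right) \left(29950 - \left(-15051 - 41209\right)\right) = - 28973 \left(29950 + \left(-174 + 41209 + 15225\right)\right) = - 28973 \left(29950 + 56260\right) = \left(-28973\right) 86210 = -2497762330$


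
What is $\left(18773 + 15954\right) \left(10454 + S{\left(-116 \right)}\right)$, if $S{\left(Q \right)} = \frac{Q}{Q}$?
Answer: $363070785$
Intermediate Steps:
$S{\left(Q \right)} = 1$
$\left(18773 + 15954\right) \left(10454 + S{\left(-116 \right)}\right) = \left(18773 + 15954\right) \left(10454 + 1\right) = 34727 \cdot 10455 = 363070785$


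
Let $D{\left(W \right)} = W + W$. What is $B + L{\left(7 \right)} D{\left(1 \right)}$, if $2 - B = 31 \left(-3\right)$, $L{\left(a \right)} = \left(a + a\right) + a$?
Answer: $137$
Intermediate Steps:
$L{\left(a \right)} = 3 a$ ($L{\left(a \right)} = 2 a + a = 3 a$)
$D{\left(W \right)} = 2 W$
$B = 95$ ($B = 2 - 31 \left(-3\right) = 2 - -93 = 2 + 93 = 95$)
$B + L{\left(7 \right)} D{\left(1 \right)} = 95 + 3 \cdot 7 \cdot 2 \cdot 1 = 95 + 21 \cdot 2 = 95 + 42 = 137$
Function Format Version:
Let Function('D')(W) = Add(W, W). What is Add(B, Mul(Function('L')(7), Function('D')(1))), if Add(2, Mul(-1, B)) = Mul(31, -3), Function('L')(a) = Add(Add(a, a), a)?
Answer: 137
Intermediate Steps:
Function('L')(a) = Mul(3, a) (Function('L')(a) = Add(Mul(2, a), a) = Mul(3, a))
Function('D')(W) = Mul(2, W)
B = 95 (B = Add(2, Mul(-1, Mul(31, -3))) = Add(2, Mul(-1, -93)) = Add(2, 93) = 95)
Add(B, Mul(Function('L')(7), Function('D')(1))) = Add(95, Mul(Mul(3, 7), Mul(2, 1))) = Add(95, Mul(21, 2)) = Add(95, 42) = 137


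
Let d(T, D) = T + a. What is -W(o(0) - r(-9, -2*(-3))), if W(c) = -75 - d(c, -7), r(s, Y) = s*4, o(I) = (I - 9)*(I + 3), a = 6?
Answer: 90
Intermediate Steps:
d(T, D) = 6 + T (d(T, D) = T + 6 = 6 + T)
o(I) = (-9 + I)*(3 + I)
r(s, Y) = 4*s
W(c) = -81 - c (W(c) = -75 - (6 + c) = -75 + (-6 - c) = -81 - c)
-W(o(0) - r(-9, -2*(-3))) = -(-81 - ((-27 + 0² - 6*0) - 4*(-9))) = -(-81 - ((-27 + 0 + 0) - 1*(-36))) = -(-81 - (-27 + 36)) = -(-81 - 1*9) = -(-81 - 9) = -1*(-90) = 90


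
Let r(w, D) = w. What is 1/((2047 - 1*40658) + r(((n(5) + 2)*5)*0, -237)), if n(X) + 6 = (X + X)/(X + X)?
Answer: -1/38611 ≈ -2.5899e-5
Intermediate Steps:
n(X) = -5 (n(X) = -6 + (X + X)/(X + X) = -6 + (2*X)/((2*X)) = -6 + (2*X)*(1/(2*X)) = -6 + 1 = -5)
1/((2047 - 1*40658) + r(((n(5) + 2)*5)*0, -237)) = 1/((2047 - 1*40658) + ((-5 + 2)*5)*0) = 1/((2047 - 40658) - 3*5*0) = 1/(-38611 - 15*0) = 1/(-38611 + 0) = 1/(-38611) = -1/38611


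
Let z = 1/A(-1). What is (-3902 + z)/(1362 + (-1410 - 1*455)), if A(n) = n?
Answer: 3903/503 ≈ 7.7594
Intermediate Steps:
z = -1 (z = 1/(-1) = -1)
(-3902 + z)/(1362 + (-1410 - 1*455)) = (-3902 - 1)/(1362 + (-1410 - 1*455)) = -3903/(1362 + (-1410 - 455)) = -3903/(1362 - 1865) = -3903/(-503) = -3903*(-1/503) = 3903/503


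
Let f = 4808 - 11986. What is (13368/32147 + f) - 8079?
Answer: -490453411/32147 ≈ -15257.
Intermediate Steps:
f = -7178
(13368/32147 + f) - 8079 = (13368/32147 - 7178) - 8079 = -230737798/32147 - 8079 = -490453411/32147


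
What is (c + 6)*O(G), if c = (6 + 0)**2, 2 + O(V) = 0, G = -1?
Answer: -84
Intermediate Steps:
O(V) = -2 (O(V) = -2 + 0 = -2)
c = 36 (c = 6**2 = 36)
(c + 6)*O(G) = (36 + 6)*(-2) = 42*(-2) = -84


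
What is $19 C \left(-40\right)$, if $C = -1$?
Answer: $760$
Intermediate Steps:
$19 C \left(-40\right) = 19 \left(-1\right) \left(-40\right) = \left(-19\right) \left(-40\right) = 760$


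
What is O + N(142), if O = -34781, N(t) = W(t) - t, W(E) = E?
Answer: -34781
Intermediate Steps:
N(t) = 0 (N(t) = t - t = 0)
O + N(142) = -34781 + 0 = -34781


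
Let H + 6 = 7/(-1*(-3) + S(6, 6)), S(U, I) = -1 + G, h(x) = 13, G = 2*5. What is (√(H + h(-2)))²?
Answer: 91/12 ≈ 7.5833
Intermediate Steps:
G = 10
S(U, I) = 9 (S(U, I) = -1 + 10 = 9)
H = -65/12 (H = -6 + 7/(-1*(-3) + 9) = -6 + 7/(3 + 9) = -6 + 7/12 = -65/12 ≈ -5.4167)
(√(H + h(-2)))² = (√(-65/12 + 13))² = (√(91/12))² = (√273/6)² = 91/12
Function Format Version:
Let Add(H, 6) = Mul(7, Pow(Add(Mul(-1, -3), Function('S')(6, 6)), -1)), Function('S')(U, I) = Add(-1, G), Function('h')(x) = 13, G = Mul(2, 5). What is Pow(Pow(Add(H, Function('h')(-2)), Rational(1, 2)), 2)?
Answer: Rational(91, 12) ≈ 7.5833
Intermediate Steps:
G = 10
Function('S')(U, I) = 9 (Function('S')(U, I) = Add(-1, 10) = 9)
H = Rational(-65, 12) (H = Add(-6, Mul(7, Pow(Add(Mul(-1, -3), 9), -1))) = Add(-6, Mul(7, Pow(Add(3, 9), -1))) = Add(-6, Mul(7, Pow(12, -1))) = Add(-6, Mul(7, Rational(1, 12))) = Add(-6, Rational(7, 12)) = Rational(-65, 12) ≈ -5.4167)
Pow(Pow(Add(H, Function('h')(-2)), Rational(1, 2)), 2) = Pow(Pow(Add(Rational(-65, 12), 13), Rational(1, 2)), 2) = Pow(Pow(Rational(91, 12), Rational(1, 2)), 2) = Pow(Mul(Rational(1, 6), Pow(273, Rational(1, 2))), 2) = Rational(91, 12)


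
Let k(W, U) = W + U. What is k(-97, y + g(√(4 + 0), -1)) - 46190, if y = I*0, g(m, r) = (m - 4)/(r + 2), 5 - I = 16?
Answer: -46289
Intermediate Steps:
I = -11 (I = 5 - 1*16 = 5 - 16 = -11)
g(m, r) = (-4 + m)/(2 + r)
y = 0 (y = -11*0 = 0)
k(W, U) = U + W
k(-97, y + g(√(4 + 0), -1)) - 46190 = ((0 + (-4 + √(4 + 0))/(2 - 1)) - 97) - 46190 = ((0 + (-4 + √4)/1) - 97) - 46190 = ((0 + 1*(-4 + 2)) - 97) - 46190 = ((0 + 1*(-2)) - 97) - 46190 = ((0 - 2) - 97) - 46190 = (-2 - 97) - 46190 = -99 - 46190 = -46289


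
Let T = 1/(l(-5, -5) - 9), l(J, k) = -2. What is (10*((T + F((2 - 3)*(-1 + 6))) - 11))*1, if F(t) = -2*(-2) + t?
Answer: -1330/11 ≈ -120.91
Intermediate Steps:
T = -1/11 (T = 1/(-2 - 9) = 1/(-11) = -1/11 ≈ -0.090909)
F(t) = 4 + t
(10*((T + F((2 - 3)*(-1 + 6))) - 11))*1 = (10*((-1/11 + (4 + (2 - 3)*(-1 + 6))) - 11))*1 = (10*((-1/11 + (4 - 1*5)) - 11))*1 = (10*((-1/11 + (4 - 5)) - 11))*1 = (10*((-1/11 - 1) - 11))*1 = (10*(-12/11 - 11))*1 = (10*(-133/11))*1 = -1330/11*1 = -1330/11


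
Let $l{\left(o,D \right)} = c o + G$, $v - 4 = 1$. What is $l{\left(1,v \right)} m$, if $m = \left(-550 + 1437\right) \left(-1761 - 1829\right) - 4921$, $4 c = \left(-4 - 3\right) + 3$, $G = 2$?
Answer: $-3189251$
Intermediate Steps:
$v = 5$ ($v = 4 + 1 = 5$)
$c = -1$ ($c = \frac{\left(-4 - 3\right) + 3}{4} = \frac{-7 + 3}{4} = \frac{1}{4} \left(-4\right) = -1$)
$l{\left(o,D \right)} = 2 - o$ ($l{\left(o,D \right)} = - o + 2 = 2 - o$)
$m = -3189251$ ($m = 887 \left(-3590\right) - 4921 = -3184330 - 4921 = -3189251$)
$l{\left(1,v \right)} m = \left(2 - 1\right) \left(-3189251\right) = 1 \left(-3189251\right) = -3189251$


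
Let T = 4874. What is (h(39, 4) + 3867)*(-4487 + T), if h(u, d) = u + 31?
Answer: 1523619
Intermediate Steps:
h(u, d) = 31 + u
(h(39, 4) + 3867)*(-4487 + T) = ((31 + 39) + 3867)*(-4487 + 4874) = (70 + 3867)*387 = 3937*387 = 1523619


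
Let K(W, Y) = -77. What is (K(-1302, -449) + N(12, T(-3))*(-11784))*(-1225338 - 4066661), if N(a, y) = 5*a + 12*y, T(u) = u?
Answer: 1497069473107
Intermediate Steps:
(K(-1302, -449) + N(12, T(-3))*(-11784))*(-1225338 - 4066661) = (-77 + (5*12 + 12*(-3))*(-11784))*(-1225338 - 4066661) = (-77 + (60 - 36)*(-11784))*(-5291999) = (-77 + 24*(-11784))*(-5291999) = (-77 - 282816)*(-5291999) = -282893*(-5291999) = 1497069473107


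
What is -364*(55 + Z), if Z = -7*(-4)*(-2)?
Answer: 364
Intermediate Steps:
Z = -56 (Z = 28*(-2) = -56)
-364*(55 + Z) = -364*(55 - 56) = -364*(-1) = 364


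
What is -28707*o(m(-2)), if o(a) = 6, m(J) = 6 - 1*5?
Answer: -172242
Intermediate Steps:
m(J) = 1 (m(J) = 6 - 5 = 1)
-28707*o(m(-2)) = -28707*6 = -172242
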